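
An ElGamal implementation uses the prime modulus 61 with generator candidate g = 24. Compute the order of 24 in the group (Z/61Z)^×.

20

ord(24) | φ(61) = 61 − 1 = 60 = 2^2 · 3 · 5.
Divisors of 60: 1, 2, 3, 4, 5, 6, 10, 12, 15, 20, 30, 60.
Compute 24^d (mod 61) for the divisors d until we hit 1:
24^1 ≡ 24 (mod 61)
24^2 ≡ 27 (mod 61)
24^3 ≡ 38 (mod 61)
24^4 ≡ 58 (mod 61)
24^5 ≡ 50 (mod 61)
24^6 ≡ 41 (mod 61)
24^10 ≡ 60 (mod 61)
24^12 ≡ 34 (mod 61)
24^15 ≡ 11 (mod 61)
24^20 ≡ 1 (mod 61) ✓
Hence ord(24) = 20.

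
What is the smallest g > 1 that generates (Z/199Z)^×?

3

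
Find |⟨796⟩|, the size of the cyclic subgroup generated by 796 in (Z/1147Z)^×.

180

By Lagrange's theorem, ord_1147(796) divides φ(1147) = φ(31·37) = (31−1)·(37−1) = 30·36 = 1080 = 2^3 · 3^3 · 5.
Divisors of 1080: 1, 2, 3, 4, 5, 6, 8, 9, 10, 12, 15, 18, 20, 24, 27, 30, 36, 40, 45, 54, 60, 72, 90, 108, 120, 135, 180, 216, 270, 360, 540, 1080.
Evaluate successive powers at the divisors of 1080:
796^1 ≡ 796 (mod 1147)
796^2 ≡ 472 (mod 1147)
796^3 ≡ 643 (mod 1147)
796^4 ≡ 266 (mod 1147)
796^5 ≡ 688 (mod 1147)
796^6 ≡ 529 (mod 1147)
796^8 ≡ 789 (mod 1147)
796^9 ≡ 635 (mod 1147)
796^10 ≡ 780 (mod 1147)
796^12 ≡ 1120 (mod 1147)
796^15 ≡ 991 (mod 1147)
796^18 ≡ 628 (mod 1147)
796^20 ≡ 490 (mod 1147)
796^24 ≡ 729 (mod 1147)
796^27 ≡ 771 (mod 1147)
796^30 ≡ 249 (mod 1147)
796^36 ≡ 963 (mod 1147)
796^40 ≡ 377 (mod 1147)
796^45 ≡ 154 (mod 1147)
796^54 ≡ 295 (mod 1147)
796^60 ≡ 63 (mod 1147)
796^72 ≡ 593 (mod 1147)
796^90 ≡ 776 (mod 1147)
796^108 ≡ 1000 (mod 1147)
796^120 ≡ 528 (mod 1147)
796^135 ≡ 216 (mod 1147)
796^180 ≡ 1 (mod 1147) ✓
So ord_1147(796) = 180.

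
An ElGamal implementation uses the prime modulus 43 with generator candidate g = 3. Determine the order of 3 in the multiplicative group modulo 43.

42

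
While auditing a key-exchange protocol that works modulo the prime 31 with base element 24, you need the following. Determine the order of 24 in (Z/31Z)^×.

By Lagrange's theorem, ord_31(24) divides φ(31) = 31 − 1 = 30 = 2 · 3 · 5.
Divisors of 30: 1, 2, 3, 5, 6, 10, 15, 30.
Test each divisor d:
24^1 ≡ 24
24^2 ≡ 18
24^3 ≡ 29
24^5 ≡ 26
24^6 ≡ 4
24^10 ≡ 25
24^15 ≡ 30
24^30 ≡ 1
Therefore the multiplicative order of 24 modulo 31 is 30.

30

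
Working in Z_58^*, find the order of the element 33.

ord(33) | φ(58) = φ(2)·φ(29) = 1·28 = 28 = 2^2 · 7.
Divisors of 28: 1, 2, 4, 7, 14, 28.
Compute 33^d (mod 58) for the divisors d until we hit 1:
33^1 ≡ 33 (mod 58)
33^2 ≡ 45 (mod 58)
33^4 ≡ 53 (mod 58)
33^7 ≡ 57 (mod 58)
33^14 ≡ 1 (mod 58) ✓
The smallest such exponent is 14, so the order of 33 is 14.

14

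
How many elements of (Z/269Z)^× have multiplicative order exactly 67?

66

φ(269) = 269 − 1 = 268 = 2^2 · 67.
(Z/269Z)^× is cyclic (|G| = 268); a cyclic group of order m has exactly φ(d) elements of each order d | m, and none otherwise.
67 | 268, and φ(67) = 67 − 1 = 66.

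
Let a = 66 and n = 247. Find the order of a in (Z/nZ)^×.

ord(66) | φ(247) = φ(13·19) = (13−1)·(19−1) = 12·18 = 216 = 2^3 · 3^3.
Divisors of 216: 1, 2, 3, 4, 6, 8, 9, 12, 18, 24, 27, 36, 54, 72, 108, 216.
Compute 66^d (mod 247) for the divisors d until we hit 1:
66^1 ≡ 66 (mod 247)
66^2 ≡ 157 (mod 247)
66^3 ≡ 235 (mod 247)
66^4 ≡ 196 (mod 247)
66^6 ≡ 144 (mod 247)
66^8 ≡ 131 (mod 247)
66^9 ≡ 1 (mod 247) ✓
Therefore the multiplicative order of 66 modulo 247 is 9.

9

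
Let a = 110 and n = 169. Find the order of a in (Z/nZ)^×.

156

The order of 110 must divide φ(169) = φ(13^2) = 13·(13−1) = 156 = 2^2 · 3 · 13.
Divisors of 156: 1, 2, 3, 4, 6, 12, 13, 26, 39, 52, 78, 156.
Test each divisor d:
110^1 ≡ 110
110^2 ≡ 101
110^3 ≡ 125
110^4 ≡ 61
110^6 ≡ 77
110^12 ≡ 14
110^13 ≡ 19
110^26 ≡ 23
110^39 ≡ 99
110^52 ≡ 22
110^78 ≡ 168
110^156 ≡ 1
So ord_169(110) = 156.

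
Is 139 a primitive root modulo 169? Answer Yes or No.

φ(169) = φ(13^2) = 13·(13−1) = 156 = 2^2 · 3 · 13.
An element g generates (Z/169Z)^× iff g^(156/q) ≢ 1 (mod 169) for each prime q ∈ {2, 3, 13}.
139^78 ≡ 1 (mod 169)  [q = 2: ≡ 1 ✗]
139^52 ≡ 22 (mod 169)  [q = 3: ≢ 1 ✓]
139^12 ≡ 157 (mod 169)  [q = 13: ≢ 1 ✓]
Since 139^78 ≡ 1, the order of 139 divides 78 < 156, so 139 is not a primitive root.

No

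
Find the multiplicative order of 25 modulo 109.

27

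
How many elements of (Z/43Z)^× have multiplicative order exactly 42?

12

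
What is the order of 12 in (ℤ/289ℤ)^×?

272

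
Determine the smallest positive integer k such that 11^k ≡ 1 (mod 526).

131

Since 11 ∈ (Z/526Z)^×, its order divides φ(526) = φ(2)·φ(263) = 1·262 = 262 = 2 · 131.
Divisors of 262: 1, 2, 131, 262.
Compute 11^d (mod 526) for the divisors d until we hit 1:
11^1 ≡ 11 (mod 526)
11^2 ≡ 121 (mod 526)
11^131 ≡ 1 (mod 526) ✓
So ord_526(11) = 131.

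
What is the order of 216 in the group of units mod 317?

158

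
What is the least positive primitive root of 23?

5

φ(23) = 23 − 1 = 22 = 2 · 11.
g is a primitive root iff g^(22/q) ≢ 1 (mod 23) for each prime q ∈ {2, 11}.
g = 2: 2^11 ≡ 1 — hits 1, so not a primitive root.
g = 3: 3^11 ≡ 1 — hits 1, so not a primitive root.
g = 4: 4^11 ≡ 1 — hits 1, so not a primitive root.
g = 5: 5^11 ≡ 22; 5^2 ≡ 2 — none is 1, so 5 is a primitive root.
The smallest primitive root modulo 23 is 5.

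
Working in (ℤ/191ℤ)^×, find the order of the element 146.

ord(146) | φ(191) = 191 − 1 = 190 = 2 · 5 · 19.
Divisors of 190: 1, 2, 5, 10, 19, 38, 95, 190.
Compute 146^d (mod 191) for the divisors d until we hit 1:
146^1 ≡ 146
146^2 ≡ 115
146^5 ≡ 31
146^10 ≡ 6
146^19 ≡ 152
146^38 ≡ 184
146^95 ≡ 190
146^190 ≡ 1
So ord_191(146) = 190.

190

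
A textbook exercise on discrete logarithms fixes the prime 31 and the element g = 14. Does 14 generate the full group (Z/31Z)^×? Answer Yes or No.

No

φ(31) = 31 − 1 = 30 = 2 · 3 · 5.
14 is a primitive root mod 31 iff 14^(φ(31)/q) ≢ 1 for every prime q | φ(31), i.e. q ∈ {2, 3, 5}.
14^15 ≡ 1 (mod 31)  [q = 2: ≡ 1 ✗]
14^10 ≡ 25 (mod 31)  [q = 3: ≢ 1 ✓]
14^6 ≡ 8 (mod 31)  [q = 5: ≢ 1 ✓]
14^15 ≡ 1 shows ord(14) | 15, strictly less than φ(31); not a primitive root.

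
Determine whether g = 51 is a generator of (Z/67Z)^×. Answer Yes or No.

Yes

φ(67) = 67 − 1 = 66 = 2 · 3 · 11.
It suffices to check that the order of 51 is not a proper divisor of 66: compute 51^(66/q) for q ∈ {2, 3, 11}.
51^33 ≡ 66 (mod 67)  [q = 2: ≢ 1 ✓]
51^22 ≡ 37 (mod 67)  [q = 3: ≢ 1 ✓]
51^6 ≡ 14 (mod 67)  [q = 11: ≢ 1 ✓]
None equal 1, so ord_67(51) = 66: 51 is a primitive root.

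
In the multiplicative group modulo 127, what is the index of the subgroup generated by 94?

6

The order of 94 must divide φ(127) = 127 − 1 = 126 = 2 · 3^2 · 7.
Divisors of 126: 1, 2, 3, 6, 7, 9, 14, 18, 21, 42, 63, 126.
Compute 94^d (mod 127) for the divisors d until we hit 1:
94^1 ≡ 94 (mod 127)
94^2 ≡ 73 (mod 127)
94^3 ≡ 4 (mod 127)
94^6 ≡ 16 (mod 127)
94^7 ≡ 107 (mod 127)
94^9 ≡ 64 (mod 127)
94^14 ≡ 19 (mod 127)
94^18 ≡ 32 (mod 127)
94^21 ≡ 1 (mod 127) ✓
So ord_127(94) = 21, hence |⟨94⟩| = 21.
[(Z/127Z)^× : ⟨94⟩] = 126/21 = 6.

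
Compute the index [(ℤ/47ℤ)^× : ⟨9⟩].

By Lagrange's theorem, ord_47(9) divides φ(47) = 47 − 1 = 46 = 2 · 23.
Divisors of 46: 1, 2, 23, 46.
Evaluate successive powers at the divisors of 46:
9^1 ≡ 9 (mod 47)
9^2 ≡ 34 (mod 47)
9^23 ≡ 1 (mod 47) ✓
So ord_47(9) = 23, hence |⟨9⟩| = 23.
[(Z/47Z)^× : ⟨9⟩] = 46/23 = 2.

2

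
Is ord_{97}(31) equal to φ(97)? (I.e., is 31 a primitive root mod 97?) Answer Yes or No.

No

φ(97) = 97 − 1 = 96 = 2^5 · 3.
Test 31^(96/q) mod 97 for each prime factor q of 96:
31^48 ≡ 1 (mod 97)  [q = 2: ≡ 1 ✗]
31^32 ≡ 35 (mod 97)  [q = 3: ≢ 1 ✓]
The check at q = 2 fails, so 31 generates a proper subgroup.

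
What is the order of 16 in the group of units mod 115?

11

By Lagrange's theorem, ord_115(16) divides φ(115) = φ(5·23) = (5−1)·(23−1) = 4·22 = 88 = 2^3 · 11.
Divisors of 88: 1, 2, 4, 8, 11, 22, 44, 88.
Evaluate successive powers at the divisors of 88:
16^1 ≡ 16
16^2 ≡ 26
16^4 ≡ 101
16^8 ≡ 81
16^11 ≡ 1
The smallest such exponent is 11, so the order of 16 is 11.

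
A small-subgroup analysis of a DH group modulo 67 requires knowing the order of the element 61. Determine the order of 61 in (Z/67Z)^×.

Since 61 ∈ (Z/67Z)^×, its order divides φ(67) = 67 − 1 = 66 = 2 · 3 · 11.
Divisors of 66: 1, 2, 3, 6, 11, 22, 33, 66.
Evaluate successive powers at the divisors of 66:
61^1 ≡ 61
61^2 ≡ 36
61^3 ≡ 52
61^6 ≡ 24
61^11 ≡ 38
61^22 ≡ 37
61^33 ≡ 66
61^66 ≡ 1
The smallest such exponent is 66, so the order of 61 is 66.

66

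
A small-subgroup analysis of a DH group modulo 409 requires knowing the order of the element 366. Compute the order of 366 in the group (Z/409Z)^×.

136

By Lagrange's theorem, ord_409(366) divides φ(409) = 409 − 1 = 408 = 2^3 · 3 · 17.
Divisors of 408: 1, 2, 3, 4, 6, 8, 12, 17, 24, 34, 51, 68, 102, 136, 204, 408.
Compute 366^d (mod 409) for the divisors d until we hit 1:
366^1 ≡ 366
366^2 ≡ 213
366^3 ≡ 248
366^4 ≡ 379
366^6 ≡ 154
366^8 ≡ 82
366^12 ≡ 403
366^17 ≡ 31
366^24 ≡ 36
366^34 ≡ 143
366^51 ≡ 343
366^68 ≡ 408
366^102 ≡ 266
366^136 ≡ 1
Therefore the multiplicative order of 366 modulo 409 is 136.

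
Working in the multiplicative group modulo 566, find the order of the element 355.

282

By Lagrange's theorem, ord_566(355) divides φ(566) = φ(2)·φ(283) = 1·282 = 282 = 2 · 3 · 47.
Divisors of 282: 1, 2, 3, 6, 47, 94, 141, 282.
Test each divisor d:
355^1 ≡ 355 (mod 566)
355^2 ≡ 373 (mod 566)
355^3 ≡ 537 (mod 566)
355^6 ≡ 275 (mod 566)
355^47 ≡ 45 (mod 566)
355^94 ≡ 327 (mod 566)
355^141 ≡ 565 (mod 566)
355^282 ≡ 1 (mod 566) ✓
So ord_566(355) = 282.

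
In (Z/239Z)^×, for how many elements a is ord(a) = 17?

16

φ(239) = 239 − 1 = 238 = 2 · 7 · 17.
Since (Z/239Z)^× is cyclic of order 238, the number of elements of order d is φ(d) when d | 238 and 0 otherwise.
17 | 238, and φ(17) = 17 − 1 = 16.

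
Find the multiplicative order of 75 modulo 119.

48

Since 75 ∈ (Z/119Z)^×, its order divides φ(119) = φ(7·17) = (7−1)·(17−1) = 6·16 = 96 = 2^5 · 3.
Divisors of 96: 1, 2, 3, 4, 6, 8, 12, 16, 24, 32, 48, 96.
Evaluate successive powers at the divisors of 96:
75^1 ≡ 75 (mod 119)
75^2 ≡ 32 (mod 119)
75^3 ≡ 20 (mod 119)
75^4 ≡ 72 (mod 119)
75^6 ≡ 43 (mod 119)
75^8 ≡ 67 (mod 119)
75^12 ≡ 64 (mod 119)
75^16 ≡ 86 (mod 119)
75^24 ≡ 50 (mod 119)
75^32 ≡ 18 (mod 119)
75^48 ≡ 1 (mod 119) ✓
Therefore the multiplicative order of 75 modulo 119 is 48.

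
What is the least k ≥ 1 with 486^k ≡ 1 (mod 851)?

396

By Lagrange's theorem, ord_851(486) divides φ(851) = φ(23·37) = (23−1)·(37−1) = 22·36 = 792 = 2^3 · 3^2 · 11.
Divisors of 792: 1, 2, 3, 4, 6, 8, 9, 11, 12, 18, 22, 24, 33, 36, 44, 66, 72, 88, 99, 132, 198, 264, 396, 792.
Compute 486^d (mod 851) for the divisors d until we hit 1:
486^1 ≡ 486
486^2 ≡ 469
486^3 ≡ 717
486^4 ≡ 403
486^6 ≡ 85
486^8 ≡ 719
486^9 ≡ 524
486^11 ≡ 668
486^12 ≡ 417
486^18 ≡ 554
486^22 ≡ 300
486^24 ≡ 285
486^33 ≡ 415
486^36 ≡ 556
486^44 ≡ 645
486^66 ≡ 323
486^72 ≡ 223
486^88 ≡ 737
486^99 ≡ 438
486^132 ≡ 507
486^198 ≡ 369
486^264 ≡ 47
486^396 ≡ 1
The smallest such exponent is 396, so the order of 486 is 396.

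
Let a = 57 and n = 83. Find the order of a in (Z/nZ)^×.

The order of 57 must divide φ(83) = 83 − 1 = 82 = 2 · 41.
Divisors of 82: 1, 2, 41, 82.
Compute 57^d (mod 83) for the divisors d until we hit 1:
57^1 ≡ 57 (mod 83)
57^2 ≡ 12 (mod 83)
57^41 ≡ 82 (mod 83)
57^82 ≡ 1 (mod 83) ✓
The smallest such exponent is 82, so the order of 57 is 82.

82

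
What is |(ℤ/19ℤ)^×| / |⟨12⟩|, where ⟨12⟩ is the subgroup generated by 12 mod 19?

ord(12) | φ(19) = 19 − 1 = 18 = 2 · 3^2.
Divisors of 18: 1, 2, 3, 6, 9, 18.
Evaluate successive powers at the divisors of 18:
12^1 ≡ 12
12^2 ≡ 11
12^3 ≡ 18
12^6 ≡ 1
Thus |⟨12⟩| = ord(12) = 6.
[(Z/19Z)^× : ⟨12⟩] = 18/6 = 3.

3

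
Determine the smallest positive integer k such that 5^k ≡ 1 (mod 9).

6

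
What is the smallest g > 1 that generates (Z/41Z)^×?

φ(41) = 41 − 1 = 40 = 2^3 · 5.
g is a primitive root iff g^(40/q) ≢ 1 (mod 41) for each prime q ∈ {2, 5}.
g = 2: 2^20 ≡ 1 — hits 1, so not a primitive root.
g = 3: 3^20 ≡ 40; 3^8 ≡ 1 — hits 1, so not a primitive root.
g = 4: 4^20 ≡ 1 — hits 1, so not a primitive root.
g = 5: 5^20 ≡ 1 — hits 1, so not a primitive root.
g = 6: 6^20 ≡ 40; 6^8 ≡ 10 — none is 1, so 6 is a primitive root.
Hence the least primitive root of 41 is 6.

6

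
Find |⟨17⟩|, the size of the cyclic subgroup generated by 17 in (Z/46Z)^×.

22

ord(17) | φ(46) = φ(2)·φ(23) = 1·22 = 22 = 2 · 11.
Divisors of 22: 1, 2, 11, 22.
Check 17^d mod 46 for each divisor in increasing order:
17^1 ≡ 17 (mod 46)
17^2 ≡ 13 (mod 46)
17^11 ≡ 45 (mod 46)
17^22 ≡ 1 (mod 46) ✓
Hence ord(17) = 22.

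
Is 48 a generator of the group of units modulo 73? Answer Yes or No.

φ(73) = 73 − 1 = 72 = 2^3 · 3^2.
It suffices to check that the order of 48 is not a proper divisor of 72: compute 48^(72/q) for q ∈ {2, 3}.
48^36 ≡ 1 (mod 73)  [q = 2: ≡ 1 ✗]
48^24 ≡ 64 (mod 73)  [q = 3: ≢ 1 ✓]
48^36 ≡ 1 shows ord(48) | 36, strictly less than φ(73); not a primitive root.

No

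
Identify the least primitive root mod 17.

3

φ(17) = 17 − 1 = 16 = 2^4.
Test candidates g = 2, 3, … against the prime factors q ∈ {2} of φ(17): g is a generator iff g^(16/q) ≢ 1 for every such q.
g = 2: 2^8 ≡ 1 — hits 1, so not a primitive root.
g = 3: 3^8 ≡ 16 — none is 1, so 3 is a primitive root.
So 3 is the smallest generator of (Z/17Z)^×.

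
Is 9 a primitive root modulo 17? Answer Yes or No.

No

φ(17) = 17 − 1 = 16 = 2^4.
It suffices to check that the order of 9 is not a proper divisor of 16: compute 9^(16/q) for q ∈ {2}.
9^8 ≡ 1 (mod 17)  [q = 2: ≡ 1 ✗]
9^8 ≡ 1 shows ord(9) | 8, strictly less than φ(17); not a primitive root.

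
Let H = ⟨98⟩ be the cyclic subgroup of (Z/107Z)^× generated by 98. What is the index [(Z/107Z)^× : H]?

1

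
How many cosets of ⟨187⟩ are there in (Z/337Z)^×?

12

ord(187) | φ(337) = 337 − 1 = 336 = 2^4 · 3 · 7.
Divisors of 336: 1, 2, 3, 4, 6, 7, 8, 12, 14, 16, 21, 24, 28, 42, 48, 56, 84, 112, 168, 336.
Compute 187^d (mod 337) for the divisors d until we hit 1:
187^1 ≡ 187 (mod 337)
187^2 ≡ 258 (mod 337)
187^3 ≡ 55 (mod 337)
187^4 ≡ 175 (mod 337)
187^6 ≡ 329 (mod 337)
187^7 ≡ 189 (mod 337)
187^8 ≡ 295 (mod 337)
187^12 ≡ 64 (mod 337)
187^14 ≡ 336 (mod 337)
187^16 ≡ 79 (mod 337)
187^21 ≡ 148 (mod 337)
187^24 ≡ 52 (mod 337)
187^28 ≡ 1 (mod 337) ✓
So ord_337(187) = 28, hence |⟨187⟩| = 28.
Index = |(Z/337Z)^×| / |⟨187⟩| = 336 / 28 = 12.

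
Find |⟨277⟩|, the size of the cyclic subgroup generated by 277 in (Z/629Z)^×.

By Lagrange's theorem, ord_629(277) divides φ(629) = φ(17·37) = (17−1)·(37−1) = 16·36 = 576 = 2^6 · 3^2.
Divisors of 576: 1, 2, 3, 4, 6, 8, 9, 12, 16, 18, 24, 32, 36, 48, 64, 72, 96, 144, 192, 288, 576.
Check 277^d mod 629 for each divisor in increasing order:
277^1 ≡ 277
277^2 ≡ 620
277^3 ≡ 23
277^4 ≡ 81
277^6 ≡ 529
277^8 ≡ 271
277^9 ≡ 216
277^12 ≡ 565
277^16 ≡ 477
277^18 ≡ 110
277^24 ≡ 322
277^32 ≡ 460
277^36 ≡ 149
277^48 ≡ 528
277^64 ≡ 256
277^72 ≡ 186
277^96 ≡ 137
277^144 ≡ 1
So ord_629(277) = 144.

144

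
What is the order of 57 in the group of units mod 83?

The order of 57 must divide φ(83) = 83 − 1 = 82 = 2 · 41.
Divisors of 82: 1, 2, 41, 82.
Compute 57^d (mod 83) for the divisors d until we hit 1:
57^1 ≡ 57
57^2 ≡ 12
57^41 ≡ 82
57^82 ≡ 1
The smallest such exponent is 82, so the order of 57 is 82.

82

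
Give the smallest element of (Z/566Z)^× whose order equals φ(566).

φ(566) = φ(2)·φ(283) = 1·282 = 282 = 2 · 3 · 47.
g is a primitive root iff g^(282/q) ≢ 1 (mod 566) for each prime q ∈ {2, 3, 47}.
g = 2: gcd(2, 566) = 2 > 1, not a unit — skip.
g = 3: 3^141 ≡ 565; 3^94 ≡ 521; 3^6 ≡ 163 — none is 1, so 3 is a primitive root.
Hence the least primitive root of 566 is 3.

3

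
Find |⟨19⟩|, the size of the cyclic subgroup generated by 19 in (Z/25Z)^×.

10

ord(19) | φ(25) = φ(5^2) = 5·(5−1) = 20 = 2^2 · 5.
Divisors of 20: 1, 2, 4, 5, 10, 20.
Compute 19^d (mod 25) for the divisors d until we hit 1:
19^1 ≡ 19 (mod 25)
19^2 ≡ 11 (mod 25)
19^4 ≡ 21 (mod 25)
19^5 ≡ 24 (mod 25)
19^10 ≡ 1 (mod 25) ✓
The smallest such exponent is 10, so the order of 19 is 10.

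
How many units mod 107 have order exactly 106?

52

φ(107) = 107 − 1 = 106 = 2 · 53.
Since (Z/107Z)^× is cyclic of order 106, the number of elements of order d is φ(d) when d | 106 and 0 otherwise.
106 = 2 · 53 divides 106, and φ(106) = 52.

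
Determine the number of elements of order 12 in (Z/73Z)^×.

φ(73) = 73 − 1 = 72 = 2^3 · 3^2.
(Z/73Z)^× is cyclic (|G| = 72); a cyclic group of order m has exactly φ(d) elements of each order d | m, and none otherwise.
12 = 2^2 · 3 divides 72, and φ(12) = 4.

4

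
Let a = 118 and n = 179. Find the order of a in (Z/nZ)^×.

178

ord(118) | φ(179) = 179 − 1 = 178 = 2 · 89.
Divisors of 178: 1, 2, 89, 178.
Test each divisor d:
118^1 ≡ 118 (mod 179)
118^2 ≡ 141 (mod 179)
118^89 ≡ 178 (mod 179)
118^178 ≡ 1 (mod 179) ✓
So ord_179(118) = 178.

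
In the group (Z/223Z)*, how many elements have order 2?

1

φ(223) = 223 − 1 = 222 = 2 · 3 · 37.
(Z/223Z)^× is cyclic (|G| = 222); a cyclic group of order m has exactly φ(d) elements of each order d | m, and none otherwise.
2 | 222, and φ(2) = 2 − 1 = 1.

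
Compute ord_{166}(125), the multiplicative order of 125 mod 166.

The order of 125 must divide φ(166) = φ(2)·φ(83) = 1·82 = 82 = 2 · 41.
Divisors of 82: 1, 2, 41, 82.
Check 125^d mod 166 for each divisor in increasing order:
125^1 ≡ 125 (mod 166)
125^2 ≡ 21 (mod 166)
125^41 ≡ 165 (mod 166)
125^82 ≡ 1 (mod 166) ✓
Therefore the multiplicative order of 125 modulo 166 is 82.

82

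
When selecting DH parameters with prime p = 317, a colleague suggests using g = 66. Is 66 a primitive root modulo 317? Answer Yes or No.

φ(317) = 317 − 1 = 316 = 2^2 · 79.
66 is a primitive root mod 317 iff 66^(φ(317)/q) ≢ 1 for every prime q | φ(317), i.e. q ∈ {2, 79}.
66^158 ≡ 1 (mod 317)  [q = 2: ≡ 1 ✗]
66^4 ≡ 67 (mod 317)  [q = 79: ≢ 1 ✓]
66^158 ≡ 1 shows ord(66) | 158, strictly less than φ(317); not a primitive root.

No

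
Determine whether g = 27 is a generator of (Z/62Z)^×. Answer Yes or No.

No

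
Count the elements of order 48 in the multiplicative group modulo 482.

φ(482) = φ(2)·φ(241) = 1·240 = 240 = 2^4 · 3 · 5.
Since (Z/482Z)^× is cyclic of order 240, the number of elements of order d is φ(d) when d | 240 and 0 otherwise.
48 = 2^4 · 3 divides 240, and φ(48) = 16.

16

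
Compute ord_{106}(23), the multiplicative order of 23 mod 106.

Since 23 ∈ (Z/106Z)^×, its order divides φ(106) = φ(2)·φ(53) = 1·52 = 52 = 2^2 · 13.
Divisors of 52: 1, 2, 4, 13, 26, 52.
Check 23^d mod 106 for each divisor in increasing order:
23^1 ≡ 23 (mod 106)
23^2 ≡ 105 (mod 106)
23^4 ≡ 1 (mod 106) ✓
The smallest such exponent is 4, so the order of 23 is 4.

4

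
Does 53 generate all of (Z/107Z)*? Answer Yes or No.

φ(107) = 107 − 1 = 106 = 2 · 53.
53 is a primitive root mod 107 iff 53^(φ(107)/q) ≢ 1 for every prime q | φ(107), i.e. q ∈ {2, 53}.
53^53 ≡ 1 (mod 107)  [q = 2: ≡ 1 ✗]
53^2 ≡ 27 (mod 107)  [q = 53: ≢ 1 ✓]
The check at q = 2 fails, so 53 generates a proper subgroup.

No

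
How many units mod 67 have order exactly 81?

0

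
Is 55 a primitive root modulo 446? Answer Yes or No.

No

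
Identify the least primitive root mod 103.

5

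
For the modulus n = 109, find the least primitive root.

φ(109) = 109 − 1 = 108 = 2^2 · 3^3.
g is a primitive root iff g^(108/q) ≢ 1 (mod 109) for each prime q ∈ {2, 3}.
g = 2: 2^54 ≡ 108; 2^36 ≡ 1 — hits 1, so not a primitive root.
g = 3: 3^54 ≡ 1 — hits 1, so not a primitive root.
g = 4: 4^54 ≡ 1 — hits 1, so not a primitive root.
g = 5: 5^54 ≡ 1 — hits 1, so not a primitive root.
g = 6: 6^54 ≡ 108; 6^36 ≡ 63 — none is 1, so 6 is a primitive root.
So 6 is the smallest generator of (Z/109Z)^×.

6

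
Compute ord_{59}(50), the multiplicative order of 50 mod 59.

Since 50 ∈ (Z/59Z)^×, its order divides φ(59) = 59 − 1 = 58 = 2 · 29.
Divisors of 58: 1, 2, 29, 58.
Check 50^d mod 59 for each divisor in increasing order:
50^1 ≡ 50 (mod 59)
50^2 ≡ 22 (mod 59)
50^29 ≡ 58 (mod 59)
50^58 ≡ 1 (mod 59) ✓
Therefore the multiplicative order of 50 modulo 59 is 58.

58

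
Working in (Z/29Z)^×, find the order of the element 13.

14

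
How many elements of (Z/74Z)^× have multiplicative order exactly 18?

φ(74) = φ(2)·φ(37) = 1·36 = 36 = 2^2 · 3^2.
In a cyclic group of order 36, there are φ(d) elements of order d for each divisor d of 36, and zero for non-divisors.
18 = 2 · 3^2 divides 36, and φ(18) = 6.

6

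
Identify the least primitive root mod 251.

6

φ(251) = 251 − 1 = 250 = 2 · 5^3.
Test candidates g = 2, 3, … against the prime factors q ∈ {2, 5} of φ(251): g is a generator iff g^(250/q) ≢ 1 for every such q.
g = 2: 2^125 ≡ 250; 2^50 ≡ 1 — hits 1, so not a primitive root.
g = 3: 3^125 ≡ 1 — hits 1, so not a primitive root.
g = 4: 4^125 ≡ 1 — hits 1, so not a primitive root.
g = 5: 5^125 ≡ 1 — hits 1, so not a primitive root.
g = 6: 6^125 ≡ 250; 6^50 ≡ 219 — none is 1, so 6 is a primitive root.
So 6 is the smallest generator of (Z/251Z)^×.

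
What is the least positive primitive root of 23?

5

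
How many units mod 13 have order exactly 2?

φ(13) = 13 − 1 = 12 = 2^2 · 3.
Since (Z/13Z)^× is cyclic of order 12, the number of elements of order d is φ(d) when d | 12 and 0 otherwise.
2 | 12, and φ(2) = 2 − 1 = 1.

1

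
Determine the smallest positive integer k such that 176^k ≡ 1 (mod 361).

Since 176 ∈ (Z/361Z)^×, its order divides φ(361) = φ(19^2) = 19·(19−1) = 342 = 2 · 3^2 · 19.
Divisors of 342: 1, 2, 3, 6, 9, 18, 19, 38, 57, 114, 171, 342.
Check 176^d mod 361 for each divisor in increasing order:
176^1 ≡ 176 (mod 361)
176^2 ≡ 291 (mod 361)
176^3 ≡ 315 (mod 361)
176^6 ≡ 311 (mod 361)
176^9 ≡ 134 (mod 361)
176^18 ≡ 267 (mod 361)
176^19 ≡ 62 (mod 361)
176^38 ≡ 234 (mod 361)
176^57 ≡ 68 (mod 361)
176^114 ≡ 292 (mod 361)
176^171 ≡ 1 (mod 361) ✓
The smallest such exponent is 171, so the order of 176 is 171.

171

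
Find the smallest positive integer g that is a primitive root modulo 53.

φ(53) = 53 − 1 = 52 = 2^2 · 13.
g is a primitive root iff g^(52/q) ≢ 1 (mod 53) for each prime q ∈ {2, 13}.
g = 2: 2^26 ≡ 52; 2^4 ≡ 16 — none is 1, so 2 is a primitive root.
So 2 is the smallest generator of (Z/53Z)^×.

2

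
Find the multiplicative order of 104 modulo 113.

56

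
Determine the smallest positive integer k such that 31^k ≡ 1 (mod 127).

63

Since 31 ∈ (Z/127Z)^×, its order divides φ(127) = 127 − 1 = 126 = 2 · 3^2 · 7.
Divisors of 126: 1, 2, 3, 6, 7, 9, 14, 18, 21, 42, 63, 126.
Test each divisor d:
31^1 ≡ 31 (mod 127)
31^2 ≡ 72 (mod 127)
31^3 ≡ 73 (mod 127)
31^6 ≡ 122 (mod 127)
31^7 ≡ 99 (mod 127)
31^9 ≡ 16 (mod 127)
31^14 ≡ 22 (mod 127)
31^18 ≡ 2 (mod 127)
31^21 ≡ 19 (mod 127)
31^42 ≡ 107 (mod 127)
31^63 ≡ 1 (mod 127) ✓
The smallest such exponent is 63, so the order of 31 is 63.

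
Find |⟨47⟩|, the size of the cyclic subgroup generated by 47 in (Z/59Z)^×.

58

The order of 47 must divide φ(59) = 59 − 1 = 58 = 2 · 29.
Divisors of 58: 1, 2, 29, 58.
Evaluate successive powers at the divisors of 58:
47^1 ≡ 47
47^2 ≡ 26
47^29 ≡ 58
47^58 ≡ 1
Hence ord(47) = 58.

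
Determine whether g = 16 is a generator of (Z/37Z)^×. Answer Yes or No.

No

φ(37) = 37 − 1 = 36 = 2^2 · 3^2.
An element g generates (Z/37Z)^× iff g^(36/q) ≢ 1 (mod 37) for each prime q ∈ {2, 3}.
16^18 ≡ 1 (mod 37)  [q = 2: ≡ 1 ✗]
16^12 ≡ 26 (mod 37)  [q = 3: ≢ 1 ✓]
Since 16^18 ≡ 1, the order of 16 divides 18 < 36, so 16 is not a primitive root.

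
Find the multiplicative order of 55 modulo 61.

60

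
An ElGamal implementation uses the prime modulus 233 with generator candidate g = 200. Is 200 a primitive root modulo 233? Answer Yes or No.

No

φ(233) = 233 − 1 = 232 = 2^3 · 29.
It suffices to check that the order of 200 is not a proper divisor of 232: compute 200^(232/q) for q ∈ {2, 29}.
200^116 ≡ 1 (mod 233)  [q = 2: ≡ 1 ✗]
200^8 ≡ 71 (mod 233)  [q = 29: ≢ 1 ✓]
The check at q = 2 fails, so 200 generates a proper subgroup.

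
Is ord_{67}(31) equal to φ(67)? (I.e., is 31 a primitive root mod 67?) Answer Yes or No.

Yes

φ(67) = 67 − 1 = 66 = 2 · 3 · 11.
An element g generates (Z/67Z)^× iff g^(66/q) ≢ 1 (mod 67) for each prime q ∈ {2, 3, 11}.
31^33 ≡ 66 (mod 67)  [q = 2: ≢ 1 ✓]
31^22 ≡ 29 (mod 67)  [q = 3: ≢ 1 ✓]
31^6 ≡ 40 (mod 67)  [q = 11: ≢ 1 ✓]
Every test exponent gives a nontrivial residue, hence 31 generates the full group.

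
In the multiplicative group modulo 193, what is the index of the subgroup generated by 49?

16

ord(49) | φ(193) = 193 − 1 = 192 = 2^6 · 3.
Divisors of 192: 1, 2, 3, 4, 6, 8, 12, 16, 24, 32, 48, 64, 96, 192.
Evaluate successive powers at the divisors of 192:
49^1 ≡ 49
49^2 ≡ 85
49^3 ≡ 112
49^4 ≡ 84
49^6 ≡ 192
49^8 ≡ 108
49^12 ≡ 1
So ord_193(49) = 12, hence |⟨49⟩| = 12.
Index = |(Z/193Z)^×| / |⟨49⟩| = 192 / 12 = 16.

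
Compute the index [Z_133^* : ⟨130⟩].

12

The order of 130 must divide φ(133) = φ(7·19) = (7−1)·(19−1) = 6·18 = 108 = 2^2 · 3^3.
Divisors of 108: 1, 2, 3, 4, 6, 9, 12, 18, 27, 36, 54, 108.
Test each divisor d:
130^1 ≡ 130 (mod 133)
130^2 ≡ 9 (mod 133)
130^3 ≡ 106 (mod 133)
130^4 ≡ 81 (mod 133)
130^6 ≡ 64 (mod 133)
130^9 ≡ 1 (mod 133) ✓
The order of 130 is 9, so the subgroup it generates has 9 elements.
Index = |(Z/133Z)^×| / |⟨130⟩| = 108 / 9 = 12.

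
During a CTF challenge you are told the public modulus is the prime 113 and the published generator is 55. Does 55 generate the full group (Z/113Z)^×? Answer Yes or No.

φ(113) = 113 − 1 = 112 = 2^4 · 7.
55 is a primitive root mod 113 iff 55^(φ(113)/q) ≢ 1 for every prime q | φ(113), i.e. q ∈ {2, 7}.
55^56 ≡ 112 (mod 113)  [q = 2: ≢ 1 ✓]
55^16 ≡ 16 (mod 113)  [q = 7: ≢ 1 ✓]
All checks pass, so 55 has order 112 and is a primitive root modulo 113.

Yes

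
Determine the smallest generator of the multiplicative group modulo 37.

2

φ(37) = 37 − 1 = 36 = 2^2 · 3^2.
g is a primitive root iff g^(36/q) ≢ 1 (mod 37) for each prime q ∈ {2, 3}.
g = 2: 2^18 ≡ 36; 2^12 ≡ 26 — none is 1, so 2 is a primitive root.
Hence the least primitive root of 37 is 2.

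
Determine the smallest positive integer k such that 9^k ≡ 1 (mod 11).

Since 9 ∈ (Z/11Z)^×, its order divides φ(11) = 11 − 1 = 10 = 2 · 5.
Divisors of 10: 1, 2, 5, 10.
Check 9^d mod 11 for each divisor in increasing order:
9^1 ≡ 9 (mod 11)
9^2 ≡ 4 (mod 11)
9^5 ≡ 1 (mod 11) ✓
The smallest such exponent is 5, so the order of 9 is 5.

5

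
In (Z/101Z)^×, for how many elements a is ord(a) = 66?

φ(101) = 101 − 1 = 100 = 2^2 · 5^2.
(Z/101Z)^× is cyclic (|G| = 100); a cyclic group of order m has exactly φ(d) elements of each order d | m, and none otherwise.
Since 66 ∤ 100, the count is 0.

0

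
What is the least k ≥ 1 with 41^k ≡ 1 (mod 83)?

ord(41) | φ(83) = 83 − 1 = 82 = 2 · 41.
Divisors of 82: 1, 2, 41, 82.
Compute 41^d (mod 83) for the divisors d until we hit 1:
41^1 ≡ 41 (mod 83)
41^2 ≡ 21 (mod 83)
41^41 ≡ 1 (mod 83) ✓
The smallest such exponent is 41, so the order of 41 is 41.

41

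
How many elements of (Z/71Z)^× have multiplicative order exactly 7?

6

φ(71) = 71 − 1 = 70 = 2 · 5 · 7.
(Z/71Z)^× is cyclic (|G| = 70); a cyclic group of order m has exactly φ(d) elements of each order d | m, and none otherwise.
7 | 70, and φ(7) = 7 − 1 = 6.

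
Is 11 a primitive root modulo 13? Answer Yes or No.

φ(13) = 13 − 1 = 12 = 2^2 · 3.
It suffices to check that the order of 11 is not a proper divisor of 12: compute 11^(12/q) for q ∈ {2, 3}.
11^6 ≡ 12 (mod 13)  [q = 2: ≢ 1 ✓]
11^4 ≡ 3 (mod 13)  [q = 3: ≢ 1 ✓]
None equal 1, so ord_13(11) = 12: 11 is a primitive root.

Yes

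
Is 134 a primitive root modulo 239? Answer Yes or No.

No

φ(239) = 239 − 1 = 238 = 2 · 7 · 17.
It suffices to check that the order of 134 is not a proper divisor of 238: compute 134^(238/q) for q ∈ {2, 7, 17}.
134^119 ≡ 1 (mod 239)  [q = 2: ≡ 1 ✗]
134^34 ≡ 201 (mod 239)  [q = 7: ≢ 1 ✓]
134^14 ≡ 51 (mod 239)  [q = 17: ≢ 1 ✓]
Since 134^119 ≡ 1, the order of 134 divides 119 < 238, so 134 is not a primitive root.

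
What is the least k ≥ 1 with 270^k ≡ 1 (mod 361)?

171

ord(270) | φ(361) = φ(19^2) = 19·(19−1) = 342 = 2 · 3^2 · 19.
Divisors of 342: 1, 2, 3, 6, 9, 18, 19, 38, 57, 114, 171, 342.
Evaluate successive powers at the divisors of 342:
270^1 ≡ 270 (mod 361)
270^2 ≡ 339 (mod 361)
270^3 ≡ 197 (mod 361)
270^6 ≡ 182 (mod 361)
270^9 ≡ 115 (mod 361)
270^18 ≡ 229 (mod 361)
270^19 ≡ 99 (mod 361)
270^38 ≡ 54 (mod 361)
270^57 ≡ 292 (mod 361)
270^114 ≡ 68 (mod 361)
270^171 ≡ 1 (mod 361) ✓
The smallest such exponent is 171, so the order of 270 is 171.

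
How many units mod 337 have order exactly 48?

16

φ(337) = 337 − 1 = 336 = 2^4 · 3 · 7.
(Z/337Z)^× is cyclic (|G| = 336); a cyclic group of order m has exactly φ(d) elements of each order d | m, and none otherwise.
48 = 2^4 · 3 divides 336, and φ(48) = 16.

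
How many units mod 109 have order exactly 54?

18

φ(109) = 109 − 1 = 108 = 2^2 · 3^3.
(Z/109Z)^× is cyclic (|G| = 108); a cyclic group of order m has exactly φ(d) elements of each order d | m, and none otherwise.
54 = 2 · 3^3 divides 108, and φ(54) = 18.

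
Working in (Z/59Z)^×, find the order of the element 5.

Since 5 ∈ (Z/59Z)^×, its order divides φ(59) = 59 − 1 = 58 = 2 · 29.
Divisors of 58: 1, 2, 29, 58.
Test each divisor d:
5^1 ≡ 5
5^2 ≡ 25
5^29 ≡ 1
The smallest such exponent is 29, so the order of 5 is 29.

29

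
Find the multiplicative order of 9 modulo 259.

9

The order of 9 must divide φ(259) = φ(7·37) = (7−1)·(37−1) = 6·36 = 216 = 2^3 · 3^3.
Divisors of 216: 1, 2, 3, 4, 6, 8, 9, 12, 18, 24, 27, 36, 54, 72, 108, 216.
Check 9^d mod 259 for each divisor in increasing order:
9^1 ≡ 9 (mod 259)
9^2 ≡ 81 (mod 259)
9^3 ≡ 211 (mod 259)
9^4 ≡ 86 (mod 259)
9^6 ≡ 232 (mod 259)
9^8 ≡ 144 (mod 259)
9^9 ≡ 1 (mod 259) ✓
Hence ord(9) = 9.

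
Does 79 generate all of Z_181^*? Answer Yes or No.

φ(181) = 181 − 1 = 180 = 2^2 · 3^2 · 5.
It suffices to check that the order of 79 is not a proper divisor of 180: compute 79^(180/q) for q ∈ {2, 3, 5}.
79^90 ≡ 1 (mod 181)  [q = 2: ≡ 1 ✗]
79^60 ≡ 48 (mod 181)  [q = 3: ≢ 1 ✓]
79^36 ≡ 42 (mod 181)  [q = 5: ≢ 1 ✓]
The check at q = 2 fails, so 79 generates a proper subgroup.

No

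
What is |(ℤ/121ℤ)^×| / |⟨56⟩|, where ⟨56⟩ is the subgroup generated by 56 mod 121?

By Lagrange's theorem, ord_121(56) divides φ(121) = φ(11^2) = 11·(11−1) = 110 = 2 · 5 · 11.
Divisors of 110: 1, 2, 5, 10, 11, 22, 55, 110.
Check 56^d mod 121 for each divisor in increasing order:
56^1 ≡ 56 (mod 121)
56^2 ≡ 111 (mod 121)
56^5 ≡ 34 (mod 121)
56^10 ≡ 67 (mod 121)
56^11 ≡ 1 (mod 121) ✓
Thus |⟨56⟩| = ord(56) = 11.
Index = |(Z/121Z)^×| / |⟨56⟩| = 110 / 11 = 10.

10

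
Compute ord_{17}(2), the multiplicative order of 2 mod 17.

8

The order of 2 must divide φ(17) = 17 − 1 = 16 = 2^4.
Divisors of 16: 1, 2, 4, 8, 16.
Check 2^d mod 17 for each divisor in increasing order:
2^1 ≡ 2 (mod 17)
2^2 ≡ 4 (mod 17)
2^4 ≡ 16 (mod 17)
2^8 ≡ 1 (mod 17) ✓
The smallest such exponent is 8, so the order of 2 is 8.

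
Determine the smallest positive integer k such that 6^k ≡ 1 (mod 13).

By Lagrange's theorem, ord_13(6) divides φ(13) = 13 − 1 = 12 = 2^2 · 3.
Divisors of 12: 1, 2, 3, 4, 6, 12.
Evaluate successive powers at the divisors of 12:
6^1 ≡ 6
6^2 ≡ 10
6^3 ≡ 8
6^4 ≡ 9
6^6 ≡ 12
6^12 ≡ 1
So ord_13(6) = 12.

12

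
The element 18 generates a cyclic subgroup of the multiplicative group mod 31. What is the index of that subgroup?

2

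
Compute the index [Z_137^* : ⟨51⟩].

1

The order of 51 must divide φ(137) = 137 − 1 = 136 = 2^3 · 17.
Divisors of 136: 1, 2, 4, 8, 17, 34, 68, 136.
Evaluate successive powers at the divisors of 136:
51^1 ≡ 51
51^2 ≡ 135
51^4 ≡ 4
51^8 ≡ 16
51^17 ≡ 41
51^34 ≡ 37
51^68 ≡ 136
51^136 ≡ 1
Thus |⟨51⟩| = ord(51) = 136.
Index = |(Z/137Z)^×| / |⟨51⟩| = 136 / 136 = 1.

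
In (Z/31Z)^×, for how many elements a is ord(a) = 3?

2

φ(31) = 31 − 1 = 30 = 2 · 3 · 5.
In a cyclic group of order 30, there are φ(d) elements of order d for each divisor d of 30, and zero for non-divisors.
3 | 30, and φ(3) = 3 − 1 = 2.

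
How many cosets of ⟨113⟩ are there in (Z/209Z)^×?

18

ord(113) | φ(209) = φ(11·19) = (11−1)·(19−1) = 10·18 = 180 = 2^2 · 3^2 · 5.
Divisors of 180: 1, 2, 3, 4, 5, 6, 9, 10, 12, 15, 18, 20, 30, 36, 45, 60, 90, 180.
Test each divisor d:
113^1 ≡ 113
113^2 ≡ 20
113^3 ≡ 170
113^4 ≡ 191
113^5 ≡ 56
113^6 ≡ 58
113^9 ≡ 37
113^10 ≡ 1
So ord_209(113) = 10, hence |⟨113⟩| = 10.
The index is φ(209) / ord(113) = 180 / 10 = 18.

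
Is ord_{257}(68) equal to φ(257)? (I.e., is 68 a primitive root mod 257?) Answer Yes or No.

φ(257) = 257 − 1 = 256 = 2^8.
It suffices to check that the order of 68 is not a proper divisor of 256: compute 68^(256/q) for q ∈ {2}.
68^128 ≡ 1 (mod 257)  [q = 2: ≡ 1 ✗]
Since 68^128 ≡ 1, the order of 68 divides 128 < 256, so 68 is not a primitive root.

No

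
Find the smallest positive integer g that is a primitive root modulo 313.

10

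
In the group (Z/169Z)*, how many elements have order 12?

4

φ(169) = φ(13^2) = 13·(13−1) = 156 = 2^2 · 3 · 13.
(Z/169Z)^× is cyclic (|G| = 156); a cyclic group of order m has exactly φ(d) elements of each order d | m, and none otherwise.
12 = 2^2 · 3 divides 156, and φ(12) = 4.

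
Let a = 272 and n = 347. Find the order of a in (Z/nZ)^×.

The order of 272 must divide φ(347) = 347 − 1 = 346 = 2 · 173.
Divisors of 346: 1, 2, 173, 346.
Test each divisor d:
272^1 ≡ 272
272^2 ≡ 73
272^173 ≡ 346
272^346 ≡ 1
The smallest such exponent is 346, so the order of 272 is 346.

346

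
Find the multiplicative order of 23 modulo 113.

112

ord(23) | φ(113) = 113 − 1 = 112 = 2^4 · 7.
Divisors of 112: 1, 2, 4, 7, 8, 14, 16, 28, 56, 112.
Compute 23^d (mod 113) for the divisors d until we hit 1:
23^1 ≡ 23 (mod 113)
23^2 ≡ 77 (mod 113)
23^4 ≡ 53 (mod 113)
23^7 ≡ 73 (mod 113)
23^8 ≡ 97 (mod 113)
23^14 ≡ 18 (mod 113)
23^16 ≡ 30 (mod 113)
23^28 ≡ 98 (mod 113)
23^56 ≡ 112 (mod 113)
23^112 ≡ 1 (mod 113) ✓
The smallest such exponent is 112, so the order of 23 is 112.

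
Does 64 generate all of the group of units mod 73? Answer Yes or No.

φ(73) = 73 − 1 = 72 = 2^3 · 3^2.
An element g generates (Z/73Z)^× iff g^(72/q) ≢ 1 (mod 73) for each prime q ∈ {2, 3}.
64^36 ≡ 1 (mod 73)  [q = 2: ≡ 1 ✗]
64^24 ≡ 1 (mod 73)  [q = 3: ≡ 1 ✗]
Since 64^36 ≡ 1, the order of 64 divides 36 < 72, so 64 is not a primitive root.

No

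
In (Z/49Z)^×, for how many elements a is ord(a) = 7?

φ(49) = φ(7^2) = 7·(7−1) = 42 = 2 · 3 · 7.
Since (Z/49Z)^× is cyclic of order 42, the number of elements of order d is φ(d) when d | 42 and 0 otherwise.
7 | 42, and φ(7) = 7 − 1 = 6.

6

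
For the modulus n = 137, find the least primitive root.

φ(137) = 137 − 1 = 136 = 2^3 · 17.
Test candidates g = 2, 3, … against the prime factors q ∈ {2, 17} of φ(137): g is a generator iff g^(136/q) ≢ 1 for every such q.
g = 2: 2^68 ≡ 1 — hits 1, so not a primitive root.
g = 3: 3^68 ≡ 136; 3^8 ≡ 122 — none is 1, so 3 is a primitive root.
The smallest primitive root modulo 137 is 3.

3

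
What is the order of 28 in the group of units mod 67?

66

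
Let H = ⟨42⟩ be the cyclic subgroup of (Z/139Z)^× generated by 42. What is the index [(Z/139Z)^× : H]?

46

By Lagrange's theorem, ord_139(42) divides φ(139) = 139 − 1 = 138 = 2 · 3 · 23.
Divisors of 138: 1, 2, 3, 6, 23, 46, 69, 138.
Check 42^d mod 139 for each divisor in increasing order:
42^1 ≡ 42 (mod 139)
42^2 ≡ 96 (mod 139)
42^3 ≡ 1 (mod 139) ✓
Thus |⟨42⟩| = ord(42) = 3.
Index = |(Z/139Z)^×| / |⟨42⟩| = 138 / 3 = 46.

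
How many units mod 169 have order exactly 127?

φ(169) = φ(13^2) = 13·(13−1) = 156 = 2^2 · 3 · 13.
In a cyclic group of order 156, there are φ(d) elements of order d for each divisor d of 156, and zero for non-divisors.
Here 156 is not a multiple of 127, so there are no elements of order 127.

0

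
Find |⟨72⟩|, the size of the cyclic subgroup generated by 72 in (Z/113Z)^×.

56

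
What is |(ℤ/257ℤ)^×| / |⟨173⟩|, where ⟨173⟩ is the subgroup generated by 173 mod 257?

2

Since 173 ∈ (Z/257Z)^×, its order divides φ(257) = 257 − 1 = 256 = 2^8.
Divisors of 256: 1, 2, 4, 8, 16, 32, 64, 128, 256.
Evaluate successive powers at the divisors of 256:
173^1 ≡ 173 (mod 257)
173^2 ≡ 117 (mod 257)
173^4 ≡ 68 (mod 257)
173^8 ≡ 255 (mod 257)
173^16 ≡ 4 (mod 257)
173^32 ≡ 16 (mod 257)
173^64 ≡ 256 (mod 257)
173^128 ≡ 1 (mod 257) ✓
Thus |⟨173⟩| = ord(173) = 128.
[(Z/257Z)^× : ⟨173⟩] = 256/128 = 2.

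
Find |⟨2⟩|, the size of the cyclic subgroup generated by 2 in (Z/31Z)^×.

Since 2 ∈ (Z/31Z)^×, its order divides φ(31) = 31 − 1 = 30 = 2 · 3 · 5.
Divisors of 30: 1, 2, 3, 5, 6, 10, 15, 30.
Test each divisor d:
2^1 ≡ 2 (mod 31)
2^2 ≡ 4 (mod 31)
2^3 ≡ 8 (mod 31)
2^5 ≡ 1 (mod 31) ✓
So ord_31(2) = 5.

5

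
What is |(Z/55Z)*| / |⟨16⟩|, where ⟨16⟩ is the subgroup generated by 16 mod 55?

8

The order of 16 must divide φ(55) = φ(5·11) = (5−1)·(11−1) = 4·10 = 40 = 2^3 · 5.
Divisors of 40: 1, 2, 4, 5, 8, 10, 20, 40.
Test each divisor d:
16^1 ≡ 16 (mod 55)
16^2 ≡ 36 (mod 55)
16^4 ≡ 31 (mod 55)
16^5 ≡ 1 (mod 55) ✓
Thus |⟨16⟩| = ord(16) = 5.
Index = |(Z/55Z)^×| / |⟨16⟩| = 40 / 5 = 8.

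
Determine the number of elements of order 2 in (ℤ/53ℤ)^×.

1

φ(53) = 53 − 1 = 52 = 2^2 · 13.
Since (Z/53Z)^× is cyclic of order 52, the number of elements of order d is φ(d) when d | 52 and 0 otherwise.
2 | 52, and φ(2) = 2 − 1 = 1.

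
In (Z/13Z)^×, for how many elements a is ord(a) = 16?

0

φ(13) = 13 − 1 = 12 = 2^2 · 3.
(Z/13Z)^× is cyclic (|G| = 12); a cyclic group of order m has exactly φ(d) elements of each order d | m, and none otherwise.
Here 12 is not a multiple of 16, so there are no elements of order 16.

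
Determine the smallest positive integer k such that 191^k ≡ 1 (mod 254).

7

Since 191 ∈ (Z/254Z)^×, its order divides φ(254) = φ(2)·φ(127) = 1·126 = 126 = 2 · 3^2 · 7.
Divisors of 126: 1, 2, 3, 6, 7, 9, 14, 18, 21, 42, 63, 126.
Evaluate successive powers at the divisors of 126:
191^1 ≡ 191
191^2 ≡ 159
191^3 ≡ 143
191^6 ≡ 129
191^7 ≡ 1
The smallest such exponent is 7, so the order of 191 is 7.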